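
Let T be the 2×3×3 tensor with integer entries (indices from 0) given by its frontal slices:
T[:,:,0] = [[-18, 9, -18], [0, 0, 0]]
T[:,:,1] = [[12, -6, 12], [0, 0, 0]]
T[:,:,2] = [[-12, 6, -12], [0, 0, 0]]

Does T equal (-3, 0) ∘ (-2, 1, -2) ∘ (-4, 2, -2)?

Reconstruct entry (0,0,0) from the claimed factors: Σₗ aₗ[0]bₗ[0]cₗ[0] = (-3)·(-2)·(-4) = -24, but T[0,0,0] = -18. The claim is false.

No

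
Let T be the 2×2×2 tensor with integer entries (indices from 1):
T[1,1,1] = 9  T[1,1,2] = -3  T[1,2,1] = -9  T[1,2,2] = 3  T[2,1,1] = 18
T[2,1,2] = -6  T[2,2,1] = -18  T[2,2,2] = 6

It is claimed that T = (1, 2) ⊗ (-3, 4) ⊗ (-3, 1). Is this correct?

No

Reconstruct entry (1,2,1) from the claimed factors: Σₗ aₗ[1]bₗ[2]cₗ[1] = (1)·(4)·(-3) = -12, but T[1,2,1] = -9. The claim is false.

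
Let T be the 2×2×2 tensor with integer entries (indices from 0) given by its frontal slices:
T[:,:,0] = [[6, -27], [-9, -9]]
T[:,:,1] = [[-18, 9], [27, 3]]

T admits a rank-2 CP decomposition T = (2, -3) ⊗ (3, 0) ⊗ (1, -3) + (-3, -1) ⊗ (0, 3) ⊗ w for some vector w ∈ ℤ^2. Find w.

w = (3, -1)

Subtract the known terms from T to get the rank-1 residual R = (-3, -1) ⊗ (0, 3) ⊗ w, so R[i,j,k] = a[i]·b[j]·w[k]. Pick indices with nonzero a[0]·b[1] = (-3)·(3) = -9. Only the fibre through (0,1,·) is needed: R[0,1,:] = T[0,1,:] − Σₗ aₗ[0]bₗ[1]cₗ = [-27, 9] − (2)·(0)·(1, -3) = [-27, 9]. Then w[k] = R[0,1,k] / -9 for each k, giving w = [-27, 9] / -9 = (3, -1).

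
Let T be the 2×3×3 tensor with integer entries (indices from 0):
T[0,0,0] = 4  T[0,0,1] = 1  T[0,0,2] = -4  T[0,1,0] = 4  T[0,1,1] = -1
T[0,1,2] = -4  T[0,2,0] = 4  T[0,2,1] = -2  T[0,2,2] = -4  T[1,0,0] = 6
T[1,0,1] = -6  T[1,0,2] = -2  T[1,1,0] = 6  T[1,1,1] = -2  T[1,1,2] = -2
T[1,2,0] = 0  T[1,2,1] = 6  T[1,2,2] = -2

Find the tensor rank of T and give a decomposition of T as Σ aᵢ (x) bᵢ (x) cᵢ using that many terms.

rank(T) = 3

Lower bound: the mode-2 unfolding of T (rows indexed by j, columns by (i,k) = (0,0), (0,1), (0,2), (1,0), (1,1), (1,2)) is [[4, 1, -4, 6, -6, -2], [4, -1, -4, 6, -2, -2], [4, -2, -4, 0, 6, -2]].
There the 3×3 minor on rows j ∈ {0, 1, 2}, columns (i,k) ∈ {(0,0), (0,1), (1,0)} is det [[4, 1, 6], [4, -1, 6], [4, -2, 0]] = 48 ≠ 0, so this unfolding has rank ≥ 3; CP rank is at least every unfolding rank, so rank(T) ≥ 3. (This is only a lower bound: in general the CP rank may exceed every unfolding rank, so we still need to exhibit 3 rank-1 terms summing to T.)
Upper bound: T is a sum of 3 rank-1 terms, T = [0, 1] (x) [2, 2, -1] (x) [2, -2, 0] + [1, -2] (x) [1, -1, -2] (x) [0, 1, 0] + [2, 1] (x) [1, 1, 1] (x) [2, 0, -2] (one valid choice — decompositions are not unique — normalised so each a, b is primitive with positive first nonzero entry; check it by expanding all entries), so rank(T) ≤ 3.
These bounds meet, so rank(T) = 3.
Check entry T[1,1,1] = -2: (1)·(2)·(-2) + (-2)·(-1)·(1) + (1)·(1)·(0) = -2.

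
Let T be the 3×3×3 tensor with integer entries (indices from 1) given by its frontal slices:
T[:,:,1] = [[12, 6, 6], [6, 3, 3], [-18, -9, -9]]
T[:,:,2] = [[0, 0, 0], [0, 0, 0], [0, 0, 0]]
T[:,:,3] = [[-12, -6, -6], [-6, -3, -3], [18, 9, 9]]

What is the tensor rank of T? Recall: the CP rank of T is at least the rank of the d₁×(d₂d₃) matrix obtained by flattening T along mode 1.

Lower bound: T ≠ 0 (e.g. T[1,1,1] = 12), so rank(T) ≥ 1.
Upper bound: if T = a ∘ b ∘ c then every fibre of T is a multiple of the corresponding factor, so read the factors off the fibres through the nonzero entry T[1,1,1] = 12.
The mode-1 fibre T[:,1,1] = [12, 6, -18] gives a = [2, 1, -3] (primitive direction); the mode-2 fibre T[1,:,1] = [12, 6, 6] gives b = [2, 1, 1]; then c[k] = T[1,1,k] / (a[1]·b[1]) = [12, 0, -12] / 4 = [3, 0, -3].
Expanding [2, 1, -3] ∘ [2, 1, 1] ∘ [3, 0, -3] reproduces all 27 entries of T, so T = [2, 1, -3] ∘ [2, 1, 1] ∘ [3, 0, -3] and rank(T) ≤ 1.
These bounds meet, so rank(T) = 1.
Check entry T[2,3,1] = 3: (1)·(1)·(3) = 3.

1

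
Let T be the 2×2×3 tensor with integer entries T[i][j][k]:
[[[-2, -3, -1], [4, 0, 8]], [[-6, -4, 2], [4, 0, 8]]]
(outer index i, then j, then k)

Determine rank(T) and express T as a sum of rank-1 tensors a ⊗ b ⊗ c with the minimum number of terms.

rank(T) = 3

Lower bound: the mode-3 unfolding of T (rows indexed by k, columns by (i,j) = (0,0), (0,1), (1,0), (1,1)) is [[-2, 4, -6, 4], [-3, 0, -4, 0], [-1, 8, 2, 8]].
There the 3×3 minor on rows k ∈ {0, 1, 2}, columns (i,j) ∈ {(0,0), (0,1), (1,0)} is det [[-2, 4, -6], [-3, 0, -4], [-1, 8, 2]] = 120 ≠ 0, so this unfolding has rank ≥ 3; CP rank is at least every unfolding rank, so rank(T) ≥ 3. (Unfolding ranks only ever bound the CP rank from below — rank(T) can be strictly larger than all of them — so the matching upper bound has to come from an explicit 3-term decomposition.)
Upper bound: T is a sum of 3 rank-1 terms, T = [1, -2] ⊗ [1, 0] ⊗ [2, 1, -1] + [1, 1] ⊗ [0, 1] ⊗ [4, 0, 8] + [2, 1] ⊗ [1, 0] ⊗ [-2, -2, 0] (one valid choice — decompositions are not unique — normalised so each a, b is primitive with positive first nonzero entry; check it by expanding all entries), so rank(T) ≤ 3.
These bounds meet, so rank(T) = 3.
Check entry T[1,1,1] = 0: (-2)·(0)·(1) + (1)·(1)·(0) + (1)·(0)·(-2) = 0.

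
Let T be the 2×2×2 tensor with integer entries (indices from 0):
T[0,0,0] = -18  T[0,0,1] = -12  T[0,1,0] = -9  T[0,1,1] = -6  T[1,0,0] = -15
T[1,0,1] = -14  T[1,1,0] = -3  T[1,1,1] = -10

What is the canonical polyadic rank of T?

Lower bound: the mode-1 unfolding of T (rows indexed by i, columns by (j,k) = (0,0), (0,1), (1,0), (1,1)) is [[-18, -12, -9, -6], [-15, -14, -3, -10]].
There the 2×2 minor on rows i ∈ {0, 1}, columns (j,k) ∈ {(0,0), (0,1)} is det [[-18, -12], [-15, -14]] = 72 ≠ 0, so this unfolding has rank ≥ 2; CP rank is at least every unfolding rank, so rank(T) ≥ 2. (Unfolding ranks only ever bound the CP rank from below — rank(T) can be strictly larger than all of them — so the matching upper bound has to come from an explicit 2-term decomposition.)
Upper bound — finding two terms. Write S_k = T[:,:,k] for the frontal slices: S₀ = [[-18, -9], [-15, -3]], S₁ = [[-12, -6], [-14, -10]].
If T = a₁ (x) b₁ (x) c₁ + a₂ (x) b₂ (x) c₂ then each S_k = c₁[k]·a₁b₁ᵀ + c₂[k]·a₂b₂ᵀ. S₀ and S₁ are linearly independent, so a₁b₁ᵀ and a₂b₂ᵀ must span the same plane of matrices: they are the rank-1 matrices of the form x·S₀ + y·S₁.
det(x·S₀ + y·S₁) is −81·x² + 36·y² = (-9)·(3·x − 2·y)(3·x + 2·y), vanishing at (x:y) = (2:3) and (2:-3).
M₁ = 2·S₀ + 3·S₁ = [[-72, -36], [-72, -36]] = (-36)·[1, 1][2, 1]ᵀ and M₂ = 2·S₀ − 3·S₁ = [[0, 0], [12, 24]] = 12·[0, 1][1, 2]ᵀ, so take a₁ = [1, 1], b₁ = [2, 1], a₂ = [0, 1], b₂ = [1, 2].
Each slice is an integer combination of E₁ = a₁b₁ᵀ and E₂ = a₂b₂ᵀ: S₀ = −9·E₁ + 3·E₂, S₁ = −6·E₁ − 2·E₂; reading off coefficients, c₁ = [-9, -6] and c₂ = [3, -2].
Hence T = [1, 1] (x) [2, 1] (x) [-9, -6] + [0, 1] (x) [1, 2] (x) [3, -2], so rank(T) ≤ 2.
These bounds meet, so rank(T) = 2.

2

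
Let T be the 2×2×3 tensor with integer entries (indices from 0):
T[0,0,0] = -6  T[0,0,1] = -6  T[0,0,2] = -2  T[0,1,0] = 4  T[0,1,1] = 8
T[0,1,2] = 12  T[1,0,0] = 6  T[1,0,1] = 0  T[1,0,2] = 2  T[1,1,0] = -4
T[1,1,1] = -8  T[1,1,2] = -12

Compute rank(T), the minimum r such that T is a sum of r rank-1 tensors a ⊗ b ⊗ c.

Lower bound: the mode-3 unfolding of T (rows indexed by k, columns by (i,j) = (0,0), (0,1), (1,0), (1,1)) is [[-6, 4, 6, -4], [-6, 8, 0, -8], [-2, 12, 2, -12]].
There the 3×3 minor on rows k ∈ {0, 1, 2}, columns (i,j) ∈ {(0,0), (0,1), (1,0)} is det [[-6, 4, 6], [-6, 8, 0], [-2, 12, 2]] = -384 ≠ 0, so this unfolding has rank ≥ 3; CP rank is at least every unfolding rank, so rank(T) ≥ 3. (This is only a lower bound: in general the CP rank may exceed every unfolding rank, so we still need to exhibit 3 rank-1 terms summing to T.)
Upper bound: T is a sum of 3 rank-1 terms, T = [1, -1] ⊗ [1, -2] ⊗ [-4, -4, -4] + [1, -1] ⊗ [1, 2] ⊗ [-2, 0, 2] + [1, 2] ⊗ [1, 0] ⊗ [0, -2, 0] (one valid choice — decompositions are not unique — normalised so each a, b is primitive with positive first nonzero entry; check it by expanding all entries), so rank(T) ≤ 3.
These bounds meet, so rank(T) = 3.

3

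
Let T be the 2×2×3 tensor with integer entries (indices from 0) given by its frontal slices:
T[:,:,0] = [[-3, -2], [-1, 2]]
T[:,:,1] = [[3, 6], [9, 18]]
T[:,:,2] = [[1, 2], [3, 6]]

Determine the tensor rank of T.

Lower bound: in the mode-1 unfolding of T (rows indexed by i, columns by (j,k)) the 2×2 minor on rows i ∈ {0, 1}, columns (j,k) ∈ {(0,0), (0,1)} is det [[-3, 3], [-1, 9]] = -24 ≠ 0, so that unfolding has rank ≥ 2 and hence rank(T) ≥ 2 (CP rank is at least every unfolding rank, though it can be larger).
Upper bound: with S_k = T[:,:,k], the two rank-1 terms a₁b₁ᵀ, a₂b₂ᵀ are the rank-1 members of the pencil x·S₀ + y·S₁.
det(x·S₀ + y·S₁) is −8·x² − 24·xy = (-8)·(x + 3·y)(x), vanishing at (x:y) = (3:-1) and (0:1).
M₁ = 3·S₀ − S₁ = [[-12, -12], [-12, -12]] = (-12)·(1, 1)(1, 1)ᵀ and M₂ = S₁ = [[3, 6], [9, 18]] = 3·(1, 3)(1, 2)ᵀ, so take a₁ = (1, 1), b₁ = (1, 1), a₂ = (1, 3), b₂ = (1, 2).
Each slice is an integer combination of E₁ = a₁b₁ᵀ and E₂ = a₂b₂ᵀ: S₀ = −4·E₁ + E₂, S₁ = 3·E₂, S₂ = E₂; reading off coefficients, c₁ = (-4, 0, 0) and c₂ = (1, 3, 1).
Hence T = (1, 1) ⊗ (1, 1) ⊗ (-4, 0, 0) + (1, 3) ⊗ (1, 2) ⊗ (1, 3, 1), so rank(T) ≤ 2.
These bounds meet, so rank(T) = 2.

2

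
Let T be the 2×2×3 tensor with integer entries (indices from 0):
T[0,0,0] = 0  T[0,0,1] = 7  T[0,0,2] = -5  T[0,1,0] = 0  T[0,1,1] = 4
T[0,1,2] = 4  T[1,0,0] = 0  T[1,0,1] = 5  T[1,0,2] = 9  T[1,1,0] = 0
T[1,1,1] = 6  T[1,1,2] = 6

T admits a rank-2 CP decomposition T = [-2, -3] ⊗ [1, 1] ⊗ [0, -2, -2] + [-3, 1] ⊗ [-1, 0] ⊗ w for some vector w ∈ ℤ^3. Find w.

Subtract the known terms from T to get the rank-1 residual R = [-3, 1] ⊗ [-1, 0] ⊗ w, so R[i,j,k] = a[i]·b[j]·w[k]. Pick indices with nonzero a[0]·b[0] = (-3)·(-1) = 3. Only the fibre through (0,0,·) is needed: R[0,0,:] = T[0,0,:] − Σₗ aₗ[0]bₗ[0]cₗ = [0, 7, -5] − (-2)·(1)·[0, -2, -2] = [0, 3, -9]. Then w[k] = R[0,0,k] / 3 for each k, giving w = [0, 3, -9] / 3 = [0, 1, -3].

w = [0, 1, -3]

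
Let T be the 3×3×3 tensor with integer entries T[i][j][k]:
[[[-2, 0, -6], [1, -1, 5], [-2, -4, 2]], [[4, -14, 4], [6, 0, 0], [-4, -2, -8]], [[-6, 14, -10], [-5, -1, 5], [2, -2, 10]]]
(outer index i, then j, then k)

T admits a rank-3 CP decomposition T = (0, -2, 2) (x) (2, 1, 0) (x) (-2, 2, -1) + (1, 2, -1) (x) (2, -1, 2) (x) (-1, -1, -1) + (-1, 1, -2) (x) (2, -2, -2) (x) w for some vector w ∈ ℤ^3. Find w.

w = (0, -1, 2)

Subtract the known terms from T to get the rank-1 residual R = (-1, 1, -2) (x) (2, -2, -2) (x) w, so R[i,j,k] = a[i]·b[j]·w[k]. Pick indices with nonzero a[0]·b[0] = (-1)·(2) = -2. Only the fibre through (0,0,·) is needed: R[0,0,:] = T[0,0,:] − Σₗ aₗ[0]bₗ[0]cₗ = [-2, 0, -6] − (0)·(2)·(-2, 2, -1) − (1)·(2)·(-1, -1, -1) = [0, 2, -4]. Then w[k] = R[0,0,k] / -2 for each k, giving w = [0, 2, -4] / -2 = (0, -1, 2).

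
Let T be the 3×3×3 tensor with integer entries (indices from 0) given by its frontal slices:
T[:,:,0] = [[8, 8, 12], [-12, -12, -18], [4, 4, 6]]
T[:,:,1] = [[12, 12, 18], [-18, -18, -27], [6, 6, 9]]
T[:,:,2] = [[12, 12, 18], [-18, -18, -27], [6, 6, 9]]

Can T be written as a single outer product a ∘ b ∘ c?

Yes

The mode-1 fibre T[:,0,0] = [8, -12, 4] gives a = (2, -3, 1) (primitive direction); the mode-2 fibre T[0,:,0] = [8, 8, 12] gives b = (2, 2, 3); then c[k] = T[0,0,k] / (a[0]·b[0]) = [8, 12, 12] / 4 = (2, 3, 3).
Expanding (2, -3, 1) ∘ (2, 2, 3) ∘ (2, 3, 3) reproduces all 27 entries of T, so T = (2, -3, 1) ∘ (2, 2, 3) ∘ (2, 3, 3) and rank(T) ≤ 1.
Equivalently every frontal slice T[:,:,k] is c[k] times the rank-1 matrix (2, -3, 1) ∘ (2, 2, 3). So T has rank 1 (it is nonzero).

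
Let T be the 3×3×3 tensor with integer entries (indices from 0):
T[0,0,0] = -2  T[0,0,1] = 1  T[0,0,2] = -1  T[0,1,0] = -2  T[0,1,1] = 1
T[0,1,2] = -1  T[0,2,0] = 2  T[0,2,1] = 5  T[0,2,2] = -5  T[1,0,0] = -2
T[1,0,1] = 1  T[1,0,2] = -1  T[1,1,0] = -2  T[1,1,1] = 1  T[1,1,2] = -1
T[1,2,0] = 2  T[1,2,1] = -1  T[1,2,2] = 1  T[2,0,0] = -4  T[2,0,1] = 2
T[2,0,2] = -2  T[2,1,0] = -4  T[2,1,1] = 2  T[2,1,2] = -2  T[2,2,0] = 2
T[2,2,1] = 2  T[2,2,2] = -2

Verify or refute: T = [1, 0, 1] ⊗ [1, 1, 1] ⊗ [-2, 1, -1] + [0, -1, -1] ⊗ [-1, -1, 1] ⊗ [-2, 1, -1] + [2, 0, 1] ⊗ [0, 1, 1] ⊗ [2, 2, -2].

No

Reconstruct entry (0,1,0) from the claimed factors: Σₗ aₗ[0]bₗ[1]cₗ[0] = (1)·(1)·(-2) + (0)·(-1)·(-2) + (2)·(1)·(2) = 2, but T[0,1,0] = -2. The claim is false.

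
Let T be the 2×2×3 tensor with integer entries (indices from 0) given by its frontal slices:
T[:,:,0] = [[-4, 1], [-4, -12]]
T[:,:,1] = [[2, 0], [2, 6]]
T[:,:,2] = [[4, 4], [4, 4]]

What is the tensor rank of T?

Lower bound: the mode-3 unfolding of T (rows indexed by k, columns by (i,j) = (0,0), (0,1), (1,0), (1,1)) is [[-4, 1, -4, -12], [2, 0, 2, 6], [4, 4, 4, 4]].
There the 3×3 minor on rows k ∈ {0, 1, 2}, columns (i,j) ∈ {(0,0), (0,1), (1,1)} is det [[-4, 1, -12], [2, 0, 6], [4, 4, 4]] = 16 ≠ 0, so this unfolding has rank ≥ 3; CP rank is at least every unfolding rank, so rank(T) ≥ 3. (Flattening ranks never certify an upper bound on CP rank; for that we must actually write T with 3 rank-1 terms.)
Upper bound: T is a sum of 3 rank-1 terms, T = (1, -2) ⊗ (0, 1) ⊗ (4, -2, 0) + (1, 0) ⊗ (0, 1) ⊗ (1, 0, 0) + (1, 1) ⊗ (1, 1) ⊗ (-4, 2, 4) (one valid choice — decompositions are not unique — normalised so each a, b is primitive with positive first nonzero entry; check it by expanding all entries), so rank(T) ≤ 3.
These bounds meet, so rank(T) = 3.
Check entry T[1,1,1] = 6: (-2)·(1)·(-2) + (0)·(1)·(0) + (1)·(1)·(2) = 6.

3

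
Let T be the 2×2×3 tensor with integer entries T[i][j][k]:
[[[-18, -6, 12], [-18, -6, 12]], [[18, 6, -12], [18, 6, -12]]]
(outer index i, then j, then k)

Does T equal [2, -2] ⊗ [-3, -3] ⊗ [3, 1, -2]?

Reconstruct entrywise from the claimed factors. For example, T[1,1,1] = 6 and Σₗ aₗ[1]bₗ[1]cₗ[1] = (-2)·(-3)·(1) = 6; checking all 12 entries, every one matches. The claim holds.

Yes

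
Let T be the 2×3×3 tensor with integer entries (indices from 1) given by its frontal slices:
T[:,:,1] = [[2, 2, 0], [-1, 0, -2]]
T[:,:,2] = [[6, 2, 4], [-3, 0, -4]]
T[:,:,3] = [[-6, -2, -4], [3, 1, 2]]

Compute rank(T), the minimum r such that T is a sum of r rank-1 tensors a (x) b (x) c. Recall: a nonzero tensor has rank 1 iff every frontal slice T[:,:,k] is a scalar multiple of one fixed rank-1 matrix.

3

Lower bound: the mode-2 unfolding of T (rows indexed by j, columns by (i,k) = (1,1), (1,2), (1,3), (2,1), (2,2), (2,3)) is [[2, 6, -6, -1, -3, 3], [2, 2, -2, 0, 0, 1], [0, 4, -4, -2, -4, 2]].
There the 3×3 minor on rows j ∈ {1, 2, 3}, columns (i,k) ∈ {(1,1), (1,2), (2,1)} is det [[2, 6, -1], [2, 2, 0], [0, 4, -2]] = 8 ≠ 0, so this unfolding has rank ≥ 3; CP rank is at least every unfolding rank, so rank(T) ≥ 3. (Unfolding ranks only ever bound the CP rank from below — rank(T) can be strictly larger than all of them — so the matching upper bound has to come from an explicit 3-term decomposition.)
Upper bound: T is a sum of 3 rank-1 terms, T = (0, 1) (x) (0, 1, -2) (x) (1, 1, 0) + (2, -1) (x) (1, 0, 1) (x) (0, 2, -2) + (2, -1) (x) (1, 1, 0) (x) (1, 1, -1) (written with every a and b primitive with positive leading entry and the scale carried by c; CP decompositions are not unique, and this one is verified by expanding entrywise), so rank(T) ≤ 3.
These bounds meet, so rank(T) = 3.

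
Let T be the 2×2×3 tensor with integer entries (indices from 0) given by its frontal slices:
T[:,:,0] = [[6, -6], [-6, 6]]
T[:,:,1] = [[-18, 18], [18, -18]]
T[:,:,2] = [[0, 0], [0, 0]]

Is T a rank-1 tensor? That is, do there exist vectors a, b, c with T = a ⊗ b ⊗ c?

Yes

If T = a ⊗ b ⊗ c then every fibre of T is a multiple of the corresponding factor, so read the factors off the fibres through the nonzero entry T[0,0,0] = 6.
The mode-1 fibre T[:,0,0] = [6, -6] gives a = (1, -1) (primitive direction); the mode-2 fibre T[0,:,0] = [6, -6] gives b = (1, -1); then c[k] = T[0,0,k] / (a[0]·b[0]) = [6, -18, 0] / 1 = (6, -18, 0).
Expanding (1, -1) ⊗ (1, -1) ⊗ (6, -18, 0) reproduces all 12 entries of T, so T = (1, -1) ⊗ (1, -1) ⊗ (6, -18, 0) and rank(T) ≤ 1.
Equivalently every frontal slice T[:,:,k] is c[k] times the rank-1 matrix (1, -1) ⊗ (1, -1). So T has rank 1 (it is nonzero).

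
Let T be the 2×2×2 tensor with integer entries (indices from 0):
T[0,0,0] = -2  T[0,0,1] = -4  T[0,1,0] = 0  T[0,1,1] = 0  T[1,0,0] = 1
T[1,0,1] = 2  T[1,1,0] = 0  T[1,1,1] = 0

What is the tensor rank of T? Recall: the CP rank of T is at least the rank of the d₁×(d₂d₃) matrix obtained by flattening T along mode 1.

1

Lower bound: T ≠ 0 (e.g. T[0,0,0] = -2), so rank(T) ≥ 1.
Upper bound: if T = a ⊗ b ⊗ c then every fibre of T is a multiple of the corresponding factor, so read the factors off the fibres through the nonzero entry T[0,0,0] = -2.
The mode-1 fibre T[:,0,0] = [-2, 1] gives a = [2, -1] (primitive direction); the mode-2 fibre T[0,:,0] = [-2, 0] gives b = [1, 0]; then c[k] = T[0,0,k] / (a[0]·b[0]) = [-2, -4] / 2 = [-1, -2].
Expanding [2, -1] ⊗ [1, 0] ⊗ [-1, -2] reproduces all 8 entries of T, so T = [2, -1] ⊗ [1, 0] ⊗ [-1, -2] and rank(T) ≤ 1.
These bounds meet, so rank(T) = 1.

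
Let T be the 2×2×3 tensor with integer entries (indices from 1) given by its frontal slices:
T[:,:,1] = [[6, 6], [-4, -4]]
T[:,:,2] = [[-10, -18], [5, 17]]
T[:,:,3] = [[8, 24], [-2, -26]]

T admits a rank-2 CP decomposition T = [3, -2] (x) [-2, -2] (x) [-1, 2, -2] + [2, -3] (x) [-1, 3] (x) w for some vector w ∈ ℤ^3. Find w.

Subtract the known terms from T to get the rank-1 residual R = [2, -3] (x) [-1, 3] (x) w, so R[i,j,k] = a[i]·b[j]·w[k]. Pick indices with nonzero a[1]·b[1] = (2)·(-1) = -2. Only the fibre through (1,1,·) is needed: R[1,1,:] = T[1,1,:] − Σₗ aₗ[1]bₗ[1]cₗ = [6, -10, 8] − (3)·(-2)·[-1, 2, -2] = [0, 2, -4]. Then w[k] = R[1,1,k] / -2 for each k, giving w = [0, 2, -4] / -2 = [0, -1, 2].

w = [0, -1, 2]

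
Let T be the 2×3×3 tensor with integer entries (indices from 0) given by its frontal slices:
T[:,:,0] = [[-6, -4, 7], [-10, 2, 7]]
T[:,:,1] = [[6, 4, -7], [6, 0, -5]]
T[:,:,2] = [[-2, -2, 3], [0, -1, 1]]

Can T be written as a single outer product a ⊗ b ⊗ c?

No

The mode-2 unfolding of T (rows indexed by j, columns by (i,k) = (0,0), (0,1), (0,2), (1,0), (1,1), (1,2)) is [[-6, 6, -2, -10, 6, 0], [-4, 4, -2, 2, 0, -1], [7, -7, 3, 7, -5, 1]].
There the 3×3 minor on rows j ∈ {0, 1, 2}, columns (i,k) ∈ {(0,0), (0,2), (1,0)} is det [[-6, -2, -10], [-4, -2, 2], [7, 3, 7]] = 16 ≠ 0, so this unfolding has rank ≥ 3; CP rank is at least every unfolding rank, so rank(T) ≥ 3.
In particular rank(T) ≥ 3 > 1, so T is not rank-1.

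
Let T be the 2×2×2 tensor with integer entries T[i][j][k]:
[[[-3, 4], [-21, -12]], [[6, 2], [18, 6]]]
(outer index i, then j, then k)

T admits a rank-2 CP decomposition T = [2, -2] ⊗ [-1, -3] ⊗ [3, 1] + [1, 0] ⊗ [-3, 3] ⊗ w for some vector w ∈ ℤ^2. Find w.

w = [-1, -2]

Subtract the known terms from T to get the rank-1 residual R = [1, 0] ⊗ [-3, 3] ⊗ w, so R[i,j,k] = a[i]·b[j]·w[k]. Pick indices with nonzero a[0]·b[0] = (1)·(-3) = -3. Only the fibre through (0,0,·) is needed: R[0,0,:] = T[0,0,:] − Σₗ aₗ[0]bₗ[0]cₗ = [-3, 4] − (2)·(-1)·[3, 1] = [3, 6]. Then w[k] = R[0,0,k] / -3 for each k, giving w = [3, 6] / -3 = [-1, -2].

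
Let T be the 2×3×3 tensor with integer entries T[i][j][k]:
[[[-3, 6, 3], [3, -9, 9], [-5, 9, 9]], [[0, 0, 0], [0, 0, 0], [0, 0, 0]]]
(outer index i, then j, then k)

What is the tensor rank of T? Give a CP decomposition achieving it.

Lower bound: the mode-2 unfolding of T (rows indexed by j, columns by (i,k) = (0,0), (0,1), (0,2), (1,0), (1,1), (1,2)) is [[-3, 6, 3, 0, 0, 0], [3, -9, 9, 0, 0, 0], [-5, 9, 9, 0, 0, 0]].
There the 2×2 minor on rows j ∈ {0, 1}, columns (i,k) ∈ {(0,0), (0,1)} is det [[-3, 6], [3, -9]] = 9 ≠ 0, so this unfolding has rank ≥ 2; CP rank is at least every unfolding rank, so rank(T) ≥ 2. (This is only a lower bound: in general the CP rank may exceed every unfolding rank, so we still need to exhibit 2 rank-1 terms summing to T.)
Upper bound — finding two terms. Every mode-1 slice of T is a multiple of one matrix: T[i,:,:] = a[i]·M with a = [1, 0] and M = [[-3, 6, 3], [3, -9, 9], [-5, 9, 9]] (rows indexed by j, columns by k). So it suffices to write M as a sum of two rank-1 matrices.
The rows of M satisfy (row 1) = −6·(row 0) + 3·(row 2), so splitting by rows, M = [1, -6, 0][-3, 6, 3]ᵀ + [0, 3, 1][-5, 9, 9]ᵀ.
Hence T = [1, 0] ⊗ [1, -6, 0] ⊗ [-3, 6, 3] + [1, 0] ⊗ [0, 3, 1] ⊗ [-5, 9, 9], so rank(T) ≤ 2.
These bounds meet, so rank(T) = 2.

rank(T) = 2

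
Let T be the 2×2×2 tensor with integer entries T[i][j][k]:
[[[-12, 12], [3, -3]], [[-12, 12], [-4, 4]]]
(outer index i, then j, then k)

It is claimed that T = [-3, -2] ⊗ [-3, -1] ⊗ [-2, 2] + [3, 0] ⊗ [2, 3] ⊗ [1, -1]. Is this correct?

Reconstruct entrywise from the claimed factors. For example, T[1,0,0] = -12 and Σₗ aₗ[1]bₗ[0]cₗ[0] = (-2)·(-3)·(-2) + (0)·(2)·(1) = -12; checking all 8 entries, every one matches. The claim holds.

Yes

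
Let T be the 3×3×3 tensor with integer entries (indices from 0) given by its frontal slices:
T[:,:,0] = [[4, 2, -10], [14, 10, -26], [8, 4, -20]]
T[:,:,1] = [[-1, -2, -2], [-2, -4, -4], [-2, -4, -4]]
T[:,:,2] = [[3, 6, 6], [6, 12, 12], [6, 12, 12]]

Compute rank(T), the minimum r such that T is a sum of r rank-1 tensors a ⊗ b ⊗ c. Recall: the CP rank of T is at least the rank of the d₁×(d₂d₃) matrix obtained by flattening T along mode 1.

Lower bound: in the mode-2 unfolding of T (rows indexed by j, columns by (i,k)) the 2×2 minor on rows j ∈ {0, 1}, columns (i,k) ∈ {(0,0), (0,1)} is det [[4, -1], [2, -2]] = -6 ≠ 0, so that unfolding has rank ≥ 2 and hence rank(T) ≥ 2 (CP rank is at least every unfolding rank, though it can be larger).
Upper bound: with S_k = T[:,:,k], the two rank-1 terms a₁b₁ᵀ, a₂b₂ᵀ are the rank-1 members of the pencil x·S₀ + y·S₁.
The 2×2 minor of x·S₀ + y·S₁ on rows {0,1}, columns {0,1} is 12·x² + 6·xy = 6·(2·x + y)(x), vanishing at (x:y) = (1:-2) and (0:1).
M₁ = S₀ − 2·S₁ = [[6, 6, -6], [18, 18, -18], [12, 12, -12]] = 6·[1, 3, 2][1, 1, -1]ᵀ and M₂ = S₁ = [[-1, -2, -2], [-2, -4, -4], [-2, -4, -4]] = −[1, 2, 2][1, 2, 2]ᵀ, so take a₁ = [1, 3, 2], b₁ = [1, 1, -1], a₂ = [1, 2, 2], b₂ = [1, 2, 2].
Each slice is an integer combination of E₁ = a₁b₁ᵀ and E₂ = a₂b₂ᵀ: S₀ = 6·E₁ − 2·E₂, S₁ = −E₂, S₂ = 3·E₂; reading off coefficients, c₁ = [6, 0, 0] and c₂ = [-2, -1, 3].
Hence T = [1, 3, 2] ⊗ [1, 1, -1] ⊗ [6, 0, 0] + [1, 2, 2] ⊗ [1, 2, 2] ⊗ [-2, -1, 3], so rank(T) ≤ 2.
These bounds meet, so rank(T) = 2.

2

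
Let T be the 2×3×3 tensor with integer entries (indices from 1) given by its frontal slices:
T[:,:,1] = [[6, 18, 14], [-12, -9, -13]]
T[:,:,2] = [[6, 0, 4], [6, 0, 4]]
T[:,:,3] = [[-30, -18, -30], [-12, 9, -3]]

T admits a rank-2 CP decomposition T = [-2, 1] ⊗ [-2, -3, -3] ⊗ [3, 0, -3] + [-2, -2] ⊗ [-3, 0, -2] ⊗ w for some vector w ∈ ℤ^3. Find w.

w = [-1, 1, -3]

Subtract the known terms from T to get the rank-1 residual R = [-2, -2] ⊗ [-3, 0, -2] ⊗ w, so R[i,j,k] = a[i]·b[j]·w[k]. Pick indices with nonzero a[1]·b[1] = (-2)·(-3) = 6. Only the fibre through (1,1,·) is needed: R[1,1,:] = T[1,1,:] − Σₗ aₗ[1]bₗ[1]cₗ = [6, 6, -30] − (-2)·(-2)·[3, 0, -3] = [-6, 6, -18]. Then w[k] = R[1,1,k] / 6 for each k, giving w = [-6, 6, -18] / 6 = [-1, 1, -3].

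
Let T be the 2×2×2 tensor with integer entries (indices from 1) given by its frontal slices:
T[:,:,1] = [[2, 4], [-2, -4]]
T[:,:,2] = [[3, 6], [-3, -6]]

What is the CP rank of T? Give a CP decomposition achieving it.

rank(T) = 1

Lower bound: T ≠ 0 (e.g. T[1,1,1] = 2), so rank(T) ≥ 1.
Upper bound: if T = a ⊗ b ⊗ c then every fibre of T is a multiple of the corresponding factor, so read the factors off the fibres through the nonzero entry T[1,1,1] = 2.
The mode-1 fibre T[:,1,1] = [2, -2] gives a = [1, -1] (primitive direction); the mode-2 fibre T[1,:,1] = [2, 4] gives b = [1, 2]; then c[k] = T[1,1,k] / (a[1]·b[1]) = [2, 3] / 1 = [2, 3].
Expanding [1, -1] ⊗ [1, 2] ⊗ [2, 3] reproduces all 8 entries of T, so T = [1, -1] ⊗ [1, 2] ⊗ [2, 3] and rank(T) ≤ 1.
These bounds meet, so rank(T) = 1.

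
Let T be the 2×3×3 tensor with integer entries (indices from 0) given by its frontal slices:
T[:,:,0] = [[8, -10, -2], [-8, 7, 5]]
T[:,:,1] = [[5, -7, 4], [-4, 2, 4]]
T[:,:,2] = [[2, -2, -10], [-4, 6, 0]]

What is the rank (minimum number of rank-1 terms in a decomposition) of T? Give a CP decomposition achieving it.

Lower bound: the mode-2 unfolding of T (rows indexed by j, columns by (i,k) = (0,0), (0,1), (0,2), (1,0), (1,1), (1,2)) is [[8, 5, 2, -8, -4, -4], [-10, -7, -2, 7, 2, 6], [-2, 4, -10, 5, 4, 0]].
There the 3×3 minor on rows j ∈ {0, 1, 2}, columns (i,k) ∈ {(0,0), (0,1), (0,2)} is det [[8, 5, 2], [-10, -7, -2], [-2, 4, -10]] = 36 ≠ 0, so this unfolding has rank ≥ 3; CP rank is at least every unfolding rank, so rank(T) ≥ 3. (Flattening ranks never certify an upper bound on CP rank; for that we must actually write T with 3 rank-1 terms.)
Upper bound: T is a sum of 3 rank-1 terms, T = (1, -1) (x) (2, -2, -1) (x) (4, 2, 2) + (1, 0) (x) (1, 1, 2) (x) (0, 1, -2) + (2, 1) (x) (0, 1, -1) (x) (-1, -2, 2) (one valid choice — decompositions are not unique — normalised so each a, b is primitive with positive first nonzero entry; check it by expanding all entries), so rank(T) ≤ 3.
These bounds meet, so rank(T) = 3.
Check entry T[1,1,1] = 2: (-1)·(-2)·(2) + (0)·(1)·(1) + (1)·(1)·(-2) = 2.

rank(T) = 3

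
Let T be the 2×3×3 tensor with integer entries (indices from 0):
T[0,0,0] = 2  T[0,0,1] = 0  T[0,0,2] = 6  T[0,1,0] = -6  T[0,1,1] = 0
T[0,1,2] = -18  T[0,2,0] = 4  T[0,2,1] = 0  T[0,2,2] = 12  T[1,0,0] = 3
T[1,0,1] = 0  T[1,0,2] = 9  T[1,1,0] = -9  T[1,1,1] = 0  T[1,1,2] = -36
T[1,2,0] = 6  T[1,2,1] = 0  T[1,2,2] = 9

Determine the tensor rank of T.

2

Lower bound: the mode-1 unfolding of T (rows indexed by i, columns by (j,k) = (0,0), (0,1), (0,2), (1,0), (1,1), (1,2), (2,0), (2,1), (2,2)) is [[2, 0, 6, -6, 0, -18, 4, 0, 12], [3, 0, 9, -9, 0, -36, 6, 0, 9]].
There the 2×2 minor on rows i ∈ {0, 1}, columns (j,k) ∈ {(0,0), (1,2)} is det [[2, -18], [3, -36]] = -18 ≠ 0, so this unfolding has rank ≥ 2; CP rank is at least every unfolding rank, so rank(T) ≥ 2. (Unfolding ranks only ever bound the CP rank from below — rank(T) can be strictly larger than all of them — so the matching upper bound has to come from an explicit 2-term decomposition.)
Upper bound — finding two terms. Write S_k = T[:,:,k] for the frontal slices: S₀ = [[2, -6, 4], [3, -9, 6]], S₁ = [[0, 0, 0], [0, 0, 0]], S₂ = [[6, -18, 12], [9, -36, 9]].
If T = a₁ ⊗ b₁ ⊗ c₁ + a₂ ⊗ b₂ ⊗ c₂ then each S_k = c₁[k]·a₁b₁ᵀ + c₂[k]·a₂b₂ᵀ. S₀ and S₂ are linearly independent, so a₁b₁ᵀ and a₂b₂ᵀ must span the same plane of matrices: they are the rank-1 matrices of the form x·S₀ + y·S₂.
The 2×2 minor of x·S₀ + y·S₂ on rows {0,1}, columns {0,1} is −18·xy − 54·y² = (-18)·(x + 3·y)(y), vanishing at (x:y) = (3:-1) and (1:0).
M₁ = 3·S₀ − S₂ = [[0, 0, 0], [0, 9, 9]] = 9·(0, 1)(0, 1, 1)ᵀ and M₂ = S₀ = [[2, -6, 4], [3, -9, 6]] = (2, 3)(1, -3, 2)ᵀ, so take a₁ = (0, 1), b₁ = (0, 1, 1), a₂ = (2, 3), b₂ = (1, -3, 2).
Each slice is an integer combination of E₁ = a₁b₁ᵀ and E₂ = a₂b₂ᵀ: S₀ = E₂, S₁ = 0, S₂ = −9·E₁ + 3·E₂; reading off coefficients, c₁ = (0, 0, -9) and c₂ = (1, 0, 3).
Hence T = (0, 1) ⊗ (0, 1, 1) ⊗ (0, 0, -9) + (2, 3) ⊗ (1, -3, 2) ⊗ (1, 0, 3), so rank(T) ≤ 2.
These bounds meet, so rank(T) = 2.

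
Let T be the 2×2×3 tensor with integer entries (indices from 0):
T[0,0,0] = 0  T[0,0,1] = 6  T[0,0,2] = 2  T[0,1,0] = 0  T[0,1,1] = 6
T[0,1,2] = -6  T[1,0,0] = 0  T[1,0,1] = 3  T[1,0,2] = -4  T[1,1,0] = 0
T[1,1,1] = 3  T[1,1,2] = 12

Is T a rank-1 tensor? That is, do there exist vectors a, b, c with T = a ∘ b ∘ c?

The mode-3 unfolding of T (rows indexed by k, columns by (i,j) = (0,0), (0,1), (1,0), (1,1)) is [[0, 0, 0, 0], [6, 6, 3, 3], [2, -6, -4, 12]].
There the 2×2 minor on rows k ∈ {1, 2}, columns (i,j) ∈ {(0,0), (0,1)} is det [[6, 6], [2, -6]] = -48 ≠ 0, so this unfolding has rank ≥ 2; CP rank is at least every unfolding rank, so rank(T) ≥ 2.
In particular rank(T) ≥ 2 > 1, so T is not rank-1.

No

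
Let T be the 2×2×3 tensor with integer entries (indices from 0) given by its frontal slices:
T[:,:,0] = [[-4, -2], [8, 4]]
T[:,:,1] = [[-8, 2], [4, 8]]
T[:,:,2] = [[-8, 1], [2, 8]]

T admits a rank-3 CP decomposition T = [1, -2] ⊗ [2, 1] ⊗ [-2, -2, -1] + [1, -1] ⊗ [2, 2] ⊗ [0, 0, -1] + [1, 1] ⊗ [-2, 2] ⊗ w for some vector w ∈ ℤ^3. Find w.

w = [0, 2, 2]

Subtract the known terms from T to get the rank-1 residual R = [1, 1] ⊗ [-2, 2] ⊗ w, so R[i,j,k] = a[i]·b[j]·w[k]. Pick indices with nonzero a[0]·b[0] = (1)·(-2) = -2. Only the fibre through (0,0,·) is needed: R[0,0,:] = T[0,0,:] − Σₗ aₗ[0]bₗ[0]cₗ = [-4, -8, -8] − (1)·(2)·[-2, -2, -1] − (1)·(2)·[0, 0, -1] = [0, -4, -4]. Then w[k] = R[0,0,k] / -2 for each k, giving w = [0, -4, -4] / -2 = [0, 2, 2].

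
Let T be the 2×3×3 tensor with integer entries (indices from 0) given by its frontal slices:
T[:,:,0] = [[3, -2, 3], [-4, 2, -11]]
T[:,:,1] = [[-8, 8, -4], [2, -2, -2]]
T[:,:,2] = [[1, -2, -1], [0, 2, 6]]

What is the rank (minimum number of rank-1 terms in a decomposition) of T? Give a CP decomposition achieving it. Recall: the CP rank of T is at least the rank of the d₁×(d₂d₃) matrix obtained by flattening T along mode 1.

rank(T) = 3

Lower bound: in the mode-2 unfolding of T (rows indexed by j, columns by (i,k)) the 3×3 minor on rows j ∈ {0, 1, 2}, columns (i,k) ∈ {(0,0), (0,1), (1,0)} is det [[3, -8, -4], [-2, 8, 2], [3, -4, -11]] = -48 ≠ 0, so that unfolding has rank ≥ 3 and hence rank(T) ≥ 3 (CP rank is at least every unfolding rank, though it can be larger).
Upper bound: T is a sum of 3 rank-1 terms, T = [0, 1] ⊗ [1, -1, 2] ⊗ [-4, -2, 2] + [1, -2] ⊗ [1, -2, -1] ⊗ [-1, 0, 1] + [2, -1] ⊗ [2, -2, 1] ⊗ [1, -2, 0] (one valid choice — decompositions are not unique — normalised so each a, b is primitive with positive first nonzero entry; check it by expanding all entries), so rank(T) ≤ 3.
These bounds meet, so rank(T) = 3.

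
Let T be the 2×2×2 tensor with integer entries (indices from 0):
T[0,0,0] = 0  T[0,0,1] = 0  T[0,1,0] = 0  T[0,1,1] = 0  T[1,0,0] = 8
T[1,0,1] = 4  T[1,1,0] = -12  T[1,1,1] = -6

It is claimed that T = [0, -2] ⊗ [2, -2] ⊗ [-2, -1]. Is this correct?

No

Reconstruct entry (1,1,0) from the claimed factors: Σₗ aₗ[1]bₗ[1]cₗ[0] = (-2)·(-2)·(-2) = -8, but T[1,1,0] = -12. The claim is false.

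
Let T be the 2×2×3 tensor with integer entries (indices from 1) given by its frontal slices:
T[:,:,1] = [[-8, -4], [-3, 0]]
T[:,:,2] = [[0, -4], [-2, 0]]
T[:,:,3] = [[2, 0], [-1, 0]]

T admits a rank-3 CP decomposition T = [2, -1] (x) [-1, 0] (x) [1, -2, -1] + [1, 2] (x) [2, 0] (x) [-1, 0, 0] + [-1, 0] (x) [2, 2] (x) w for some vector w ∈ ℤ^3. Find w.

w = [2, 2, 0]

Subtract the known terms from T to get the rank-1 residual R = [-1, 0] (x) [2, 2] (x) w, so R[i,j,k] = a[i]·b[j]·w[k]. Pick indices with nonzero a[1]·b[1] = (-1)·(2) = -2. Only the fibre through (1,1,·) is needed: R[1,1,:] = T[1,1,:] − Σₗ aₗ[1]bₗ[1]cₗ = [-8, 0, 2] − (2)·(-1)·[1, -2, -1] − (1)·(2)·[-1, 0, 0] = [-4, -4, 0]. Then w[k] = R[1,1,k] / -2 for each k, giving w = [-4, -4, 0] / -2 = [2, 2, 0].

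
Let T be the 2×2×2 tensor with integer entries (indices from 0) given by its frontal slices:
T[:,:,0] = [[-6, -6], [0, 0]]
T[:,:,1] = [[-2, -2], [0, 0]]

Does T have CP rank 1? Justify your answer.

Yes

If T = a ⊗ b ⊗ c then every fibre of T is a multiple of the corresponding factor, so read the factors off the fibres through the nonzero entry T[0,0,0] = -6.
The mode-1 fibre T[:,0,0] = [-6, 0] gives a = [1, 0] (primitive direction); the mode-2 fibre T[0,:,0] = [-6, -6] gives b = [1, 1]; then c[k] = T[0,0,k] / (a[0]·b[0]) = [-6, -2] / 1 = [-6, -2].
Expanding [1, 0] ⊗ [1, 1] ⊗ [-6, -2] reproduces all 8 entries of T, so T = [1, 0] ⊗ [1, 1] ⊗ [-6, -2] and rank(T) ≤ 1.
Equivalently every frontal slice T[:,:,k] is c[k] times the rank-1 matrix [1, 0] ⊗ [1, 1]. So T has rank 1 (it is nonzero).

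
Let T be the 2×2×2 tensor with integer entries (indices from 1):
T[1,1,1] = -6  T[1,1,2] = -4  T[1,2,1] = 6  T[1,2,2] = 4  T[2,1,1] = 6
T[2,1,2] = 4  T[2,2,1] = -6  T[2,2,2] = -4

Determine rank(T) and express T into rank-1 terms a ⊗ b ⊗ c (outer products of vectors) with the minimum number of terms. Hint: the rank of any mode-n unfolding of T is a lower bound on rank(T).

rank(T) = 1

Lower bound: T ≠ 0 (e.g. T[1,1,1] = -6), so rank(T) ≥ 1.
Upper bound: the mode-1 fibre T[:,1,1] = [-6, 6] gives a = [1, -1] (primitive direction); the mode-2 fibre T[1,:,1] = [-6, 6] gives b = [1, -1]; then c[k] = T[1,1,k] / (a[1]·b[1]) = [-6, -4] / 1 = [-6, -4].
Expanding [1, -1] ⊗ [1, -1] ⊗ [-6, -4] reproduces all 8 entries of T, so T = [1, -1] ⊗ [1, -1] ⊗ [-6, -4] and rank(T) ≤ 1.
These bounds meet, so rank(T) = 1.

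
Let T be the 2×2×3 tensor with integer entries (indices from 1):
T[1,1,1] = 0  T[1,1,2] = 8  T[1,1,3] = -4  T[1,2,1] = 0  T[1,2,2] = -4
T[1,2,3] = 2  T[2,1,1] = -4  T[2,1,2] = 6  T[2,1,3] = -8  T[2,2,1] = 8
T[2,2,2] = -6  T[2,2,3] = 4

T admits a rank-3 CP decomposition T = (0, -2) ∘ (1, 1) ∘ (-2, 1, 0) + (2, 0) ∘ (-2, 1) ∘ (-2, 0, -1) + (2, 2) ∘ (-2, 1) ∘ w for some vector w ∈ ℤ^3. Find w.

Subtract the known terms from T to get the rank-1 residual R = (2, 2) ∘ (-2, 1) ∘ w, so R[i,j,k] = a[i]·b[j]·w[k]. Pick indices with nonzero a[1]·b[1] = (2)·(-2) = -4. Only the fibre through (1,1,·) is needed: R[1,1,:] = T[1,1,:] − Σₗ aₗ[1]bₗ[1]cₗ = [0, 8, -4] − (0)·(1)·(-2, 1, 0) − (2)·(-2)·(-2, 0, -1) = [-8, 8, -8]. Then w[k] = R[1,1,k] / -4 for each k, giving w = [-8, 8, -8] / -4 = (2, -2, 2).

w = (2, -2, 2)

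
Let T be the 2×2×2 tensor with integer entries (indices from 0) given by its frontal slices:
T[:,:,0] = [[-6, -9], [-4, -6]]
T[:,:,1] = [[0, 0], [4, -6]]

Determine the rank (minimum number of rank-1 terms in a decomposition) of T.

Lower bound: the mode-1 unfolding of T (rows indexed by i, columns by (j,k) = (0,0), (0,1), (1,0), (1,1)) is [[-6, 0, -9, 0], [-4, 4, -6, -6]].
There the 2×2 minor on rows i ∈ {0, 1}, columns (j,k) ∈ {(0,0), (0,1)} is det [[-6, 0], [-4, 4]] = -24 ≠ 0, so this unfolding has rank ≥ 2; CP rank is at least every unfolding rank, so rank(T) ≥ 2. (This is only a lower bound: in general the CP rank may exceed every unfolding rank, so we still need to exhibit 2 rank-1 terms summing to T.)
Upper bound — finding two terms. Write S_k = T[:,:,k] for the frontal slices: S₀ = [[-6, -9], [-4, -6]], S₁ = [[0, 0], [4, -6]].
If T = a₁ (x) b₁ (x) c₁ + a₂ (x) b₂ (x) c₂ then each S_k = c₁[k]·a₁b₁ᵀ + c₂[k]·a₂b₂ᵀ. S₀ and S₁ are linearly independent, so a₁b₁ᵀ and a₂b₂ᵀ must span the same plane of matrices: they are the rank-1 matrices of the form x·S₀ + y·S₁.
det(x·S₀ + y·S₁) is 72·xy = 72·(y)(x), vanishing at (x:y) = (1:0) and (0:1).
M₁ = S₀ = [[-6, -9], [-4, -6]] = −(3, 2)(2, 3)ᵀ and M₂ = S₁ = [[0, 0], [4, -6]] = 2·(0, 1)(2, -3)ᵀ, so take a₁ = (3, 2), b₁ = (2, 3), a₂ = (0, 1), b₂ = (2, -3).
Each slice is an integer combination of E₁ = a₁b₁ᵀ and E₂ = a₂b₂ᵀ: S₀ = −E₁, S₁ = 2·E₂; reading off coefficients, c₁ = (-1, 0) and c₂ = (0, 2).
Hence T = (3, 2) (x) (2, 3) (x) (-1, 0) + (0, 1) (x) (2, -3) (x) (0, 2), so rank(T) ≤ 2.
These bounds meet, so rank(T) = 2.

2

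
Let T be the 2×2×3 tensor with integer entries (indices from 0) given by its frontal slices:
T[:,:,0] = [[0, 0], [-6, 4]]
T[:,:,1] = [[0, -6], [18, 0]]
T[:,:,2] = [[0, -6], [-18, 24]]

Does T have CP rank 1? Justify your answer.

No

The mode-1 unfolding of T (rows indexed by i, columns by (j,k) = (0,0), (0,1), (0,2), (1,0), (1,1), (1,2)) is [[0, 0, 0, 0, -6, -6], [-6, 18, -18, 4, 0, 24]].
There the 2×2 minor on rows i ∈ {0, 1}, columns (j,k) ∈ {(0,0), (1,1)} is det [[0, -6], [-6, 0]] = -36 ≠ 0, so this unfolding has rank ≥ 2; CP rank is at least every unfolding rank, so rank(T) ≥ 2.
In particular rank(T) ≥ 2 > 1, so T is not rank-1.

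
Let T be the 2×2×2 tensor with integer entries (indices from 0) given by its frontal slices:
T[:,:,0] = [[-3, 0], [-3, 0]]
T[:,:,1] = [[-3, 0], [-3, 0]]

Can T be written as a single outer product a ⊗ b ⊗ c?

The mode-1 fibre T[:,0,0] = [-3, -3] gives a = [1, 1] (primitive direction); the mode-2 fibre T[0,:,0] = [-3, 0] gives b = [1, 0]; then c[k] = T[0,0,k] / (a[0]·b[0]) = [-3, -3] / 1 = [-3, -3].
Expanding [1, 1] ⊗ [1, 0] ⊗ [-3, -3] reproduces all 8 entries of T, so T = [1, 1] ⊗ [1, 0] ⊗ [-3, -3] and rank(T) ≤ 1.
Equivalently every frontal slice T[:,:,k] is c[k] times the rank-1 matrix [1, 1] ⊗ [1, 0]. So T has rank 1 (it is nonzero).

Yes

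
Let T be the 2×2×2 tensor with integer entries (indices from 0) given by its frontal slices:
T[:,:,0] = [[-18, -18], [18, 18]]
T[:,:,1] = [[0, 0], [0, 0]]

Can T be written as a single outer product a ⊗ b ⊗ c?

If T = a ⊗ b ⊗ c then every fibre of T is a multiple of the corresponding factor, so read the factors off the fibres through the nonzero entry T[0,0,0] = -18.
The mode-1 fibre T[:,0,0] = [-18, 18] gives a = [1, -1] (primitive direction); the mode-2 fibre T[0,:,0] = [-18, -18] gives b = [1, 1]; then c[k] = T[0,0,k] / (a[0]·b[0]) = [-18, 0] / 1 = [-18, 0].
Expanding [1, -1] ⊗ [1, 1] ⊗ [-18, 0] reproduces all 8 entries of T, so T = [1, -1] ⊗ [1, 1] ⊗ [-18, 0] and rank(T) ≤ 1.
Equivalently every frontal slice T[:,:,k] is c[k] times the rank-1 matrix [1, -1] ⊗ [1, 1]. So T has rank 1 (it is nonzero).

Yes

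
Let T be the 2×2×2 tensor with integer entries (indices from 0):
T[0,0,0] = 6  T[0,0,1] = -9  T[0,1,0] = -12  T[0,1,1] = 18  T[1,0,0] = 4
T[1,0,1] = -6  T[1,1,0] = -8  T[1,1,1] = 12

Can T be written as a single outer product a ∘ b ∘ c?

Yes

If T = a ∘ b ∘ c then every fibre of T is a multiple of the corresponding factor, so read the factors off the fibres through the nonzero entry T[0,0,0] = 6.
The mode-1 fibre T[:,0,0] = [6, 4] gives a = [3, 2] (primitive direction); the mode-2 fibre T[0,:,0] = [6, -12] gives b = [1, -2]; then c[k] = T[0,0,k] / (a[0]·b[0]) = [6, -9] / 3 = [2, -3].
Expanding [3, 2] ∘ [1, -2] ∘ [2, -3] reproduces all 8 entries of T, so T = [3, 2] ∘ [1, -2] ∘ [2, -3] and rank(T) ≤ 1.
Equivalently every frontal slice T[:,:,k] is c[k] times the rank-1 matrix [3, 2] ∘ [1, -2]. So T has rank 1 (it is nonzero).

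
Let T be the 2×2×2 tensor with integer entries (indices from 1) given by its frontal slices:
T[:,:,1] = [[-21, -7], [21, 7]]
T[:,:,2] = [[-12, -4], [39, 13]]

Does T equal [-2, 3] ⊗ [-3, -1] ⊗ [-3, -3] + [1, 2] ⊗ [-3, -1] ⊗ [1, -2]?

Yes

Reconstruct entrywise from the claimed factors. For example, T[2,1,2] = 39 and Σₗ aₗ[2]bₗ[1]cₗ[2] = (3)·(-3)·(-3) + (2)·(-3)·(-2) = 39; checking all 8 entries, every one matches. The claim holds.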